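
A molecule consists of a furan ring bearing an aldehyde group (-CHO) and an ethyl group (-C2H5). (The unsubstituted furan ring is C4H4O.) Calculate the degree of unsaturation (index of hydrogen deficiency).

4

Atom tally by fragment:
  furan ring core → C:4 H:4 O:1
  (− 2 ring H displaced by substituents)
  + CHO → C:1 H:1 O:1
  + C2H5 → C:2 H:5
Element totals:
  C: 7
  H: 8
  O: 2
Molecular formula: C7H8O2.
DoU = (2C + 2 + N − H − X) / 2 = (2·7 + 2 + 0 − 8 − 0) / 2 = 4.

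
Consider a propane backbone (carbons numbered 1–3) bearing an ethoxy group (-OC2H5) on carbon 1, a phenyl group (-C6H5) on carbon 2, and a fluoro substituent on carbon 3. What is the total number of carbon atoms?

11

Atom tally by fragment:
  C2H5OCH2 → C:3 H:7 O:1
  CH(C6H5) → C:7 H:6
  CH2F → C:1 H:2 F:1
Element totals:
  C: 11
  H: 15
  F: 1
  O: 1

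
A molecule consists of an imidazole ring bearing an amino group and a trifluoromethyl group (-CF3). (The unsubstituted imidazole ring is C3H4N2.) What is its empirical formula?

C4H4F3N3

Atom tally by fragment:
  imidazole ring core → C:3 H:4 N:2
  (− 2 ring H displaced by substituents)
  + NH2 → N:1 H:2
  + CF3 → C:1 F:3
Element totals:
  C: 4
  H: 4
  F: 3
  N: 3
Molecular formula: C4H4F3N3.
gcd of subscripts (4, 3, 4, 3) = 1, so the empirical formula equals the molecular formula.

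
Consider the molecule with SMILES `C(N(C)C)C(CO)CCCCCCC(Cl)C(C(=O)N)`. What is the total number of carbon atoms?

14

Atom tally by fragment:
  (CH3)2NCH2 → C:3 H:8 N:1
  CH(CH2OH) → C:2 H:4 O:1
  CH2 → C:1 H:2
  CH2 → C:1 H:2
  CH2 → C:1 H:2
  CH2 → C:1 H:2
  CH2 → C:1 H:2
  CH2 → C:1 H:2
  CH(Cl) → C:1 H:1 Cl:1
  CH2CONH2 → C:2 H:4 O:1 N:1
Element totals:
  C: 14
  H: 29
  Cl: 1
  N: 2
  O: 2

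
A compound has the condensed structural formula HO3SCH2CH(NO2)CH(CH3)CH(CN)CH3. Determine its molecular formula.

Atom tally by fragment:
  HO3SCH2 → C:1 H:3 S:1 O:3
  CH(NO2) → C:1 H:1 N:1 O:2
  CH(CH3) → C:2 H:4
  CH(CN) → C:2 H:1 N:1
  CH3 → C:1 H:3
Element totals:
  C: 7
  H: 12
  N: 2
  O: 5
  S: 1

C7H12N2O5S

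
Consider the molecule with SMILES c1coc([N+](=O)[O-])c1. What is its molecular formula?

C4H3NO3

Atom tally by fragment:
  furan ring core → C:4 H:4 O:1
  (− 1 ring H displaced by substituents)
  + NO2 → N:1 O:2
Element totals:
  C: 4
  H: 3
  N: 1
  O: 3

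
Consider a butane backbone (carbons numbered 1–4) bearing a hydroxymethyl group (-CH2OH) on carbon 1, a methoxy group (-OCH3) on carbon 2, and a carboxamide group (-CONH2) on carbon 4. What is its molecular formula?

C7H15NO3

Atom tally by fragment:
  HOCH2CH2 → C:2 H:5 O:1
  CH(OCH3) → C:2 H:4 O:1
  CH2 → C:1 H:2
  CH2CONH2 → C:2 H:4 O:1 N:1
Element totals:
  C: 7
  H: 15
  N: 1
  O: 3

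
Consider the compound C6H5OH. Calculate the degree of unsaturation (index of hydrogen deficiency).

Atom tally by fragment:
  benzene ring core → C:6 H:6
  (− 1 ring H displaced by substituents)
  + OH → O:1 H:1
Element totals:
  C: 6
  H: 6
  O: 1
Molecular formula: C6H6O.
DoU = (2C + 2 + N − H − X) / 2 = (2·6 + 2 + 0 − 6 − 0) / 2 = 4.

4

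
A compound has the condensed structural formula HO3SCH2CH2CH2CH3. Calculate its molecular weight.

138.18 g/mol

Element totals:
  C: 4
  H: 10
  O: 3
  S: 1
Molecular formula: C4H10O3S.
  M = 4(12.011) + 10(1.008) + 3(15.999) + 32.06
    = 48.044 + 10.080 + 47.997 + 32.060 = 138.181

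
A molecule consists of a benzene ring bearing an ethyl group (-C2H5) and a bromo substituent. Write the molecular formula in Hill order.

Atom tally by fragment:
  benzene ring core → C:6 H:6
  (− 2 ring H displaced by substituents)
  + C2H5 → C:2 H:5
  + Br → Br:1
Element totals:
  C: 8
  H: 9
  Br: 1

C8H9Br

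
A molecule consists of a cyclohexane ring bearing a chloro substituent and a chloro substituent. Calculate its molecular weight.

Atom tally by fragment:
  cyclohexane ring core → C:6 H:12
  (− 2 ring H displaced by substituents)
  + Cl → Cl:1
  + Cl → Cl:1
Element totals:
  C: 6
  H: 10
  Cl: 2
Molecular formula: C6H10Cl2.
  M = 6(12.011) + 10(1.008) + 2(35.45)
    = 72.066 + 10.080 + 70.900 = 153.046

153.05 g/mol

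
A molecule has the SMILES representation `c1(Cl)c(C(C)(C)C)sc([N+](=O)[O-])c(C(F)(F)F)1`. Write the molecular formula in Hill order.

C9H9ClF3NO2S

Atom tally by fragment:
  thiophene ring core → C:4 H:4 S:1
  (− 4 ring H displaced by substituents)
  + Cl → Cl:1
  + C(CH3)3 → C:4 H:9
  + NO2 → N:1 O:2
  + CF3 → C:1 F:3
Element totals:
  C: 9
  H: 9
  Cl: 1
  F: 3
  N: 1
  O: 2
  S: 1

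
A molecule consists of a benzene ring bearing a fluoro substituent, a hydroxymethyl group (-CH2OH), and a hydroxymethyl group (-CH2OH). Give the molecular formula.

Atom tally by fragment:
  benzene ring core → C:6 H:6
  (− 3 ring H displaced by substituents)
  + F → F:1
  + CH2OH → C:1 H:3 O:1
  + CH2OH → C:1 H:3 O:1
Element totals:
  C: 8
  H: 9
  F: 1
  O: 2

C8H9FO2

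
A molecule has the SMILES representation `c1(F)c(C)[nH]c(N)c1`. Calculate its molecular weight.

114.12 g/mol

Atom tally by fragment:
  pyrrole ring core → C:4 H:5 N:1
  (− 3 ring H displaced by substituents)
  + F → F:1
  + CH3 → C:1 H:3
  + NH2 → N:1 H:2
Element totals:
  C: 5
  H: 7
  F: 1
  N: 2
Molecular formula: C5H7FN2.
  M = 5(12.011) + 7(1.008) + 18.998 + 2(14.007)
    = 60.055 + 7.056 + 18.998 + 28.014 = 114.123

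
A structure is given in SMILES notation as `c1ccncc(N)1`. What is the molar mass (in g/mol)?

Atom tally by fragment:
  pyridine ring core → C:5 H:5 N:1
  (− 1 ring H displaced by substituents)
  + NH2 → N:1 H:2
Element totals:
  C: 5
  H: 6
  N: 2
Molecular formula: C5H6N2.
  M = 5(12.011) + 6(1.008) + 2(14.007)
    = 60.055 + 6.048 + 28.014 = 94.117

94.12 g/mol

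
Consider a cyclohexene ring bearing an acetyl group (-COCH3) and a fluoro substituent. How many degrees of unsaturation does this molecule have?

3

Atom tally by fragment:
  cyclohexene ring core → C:6 H:10
  (− 2 ring H displaced by substituents)
  + COCH3 → C:2 H:3 O:1
  + F → F:1
Element totals:
  C: 8
  H: 11
  F: 1
  O: 1
Molecular formula: C8H11FO.
DoU = (2C + 2 + N − H − X) / 2 = (2·8 + 2 + 0 − 11 − 1) / 2 = 3.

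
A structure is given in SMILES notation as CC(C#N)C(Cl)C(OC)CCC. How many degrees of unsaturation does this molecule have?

2

Atom tally by fragment:
  CH3 → C:1 H:3
  CH(CN) → C:2 H:1 N:1
  CH(Cl) → C:1 H:1 Cl:1
  CH(OCH3) → C:2 H:4 O:1
  CH2 → C:1 H:2
  CH2 → C:1 H:2
  CH3 → C:1 H:3
Element totals:
  C: 9
  H: 16
  Cl: 1
  N: 1
  O: 1
Molecular formula: C9H16ClNO.
DoU = (2C + 2 + N − H − X) / 2 = (2·9 + 2 + 1 − 16 − 1) / 2 = 2.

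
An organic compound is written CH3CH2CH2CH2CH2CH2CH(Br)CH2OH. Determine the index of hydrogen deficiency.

0

Element totals:
  C: 8
  H: 17
  Br: 1
  O: 1
Molecular formula: C8H17BrO.
DoU = (2C + 2 + N − H − X) / 2 = (2·8 + 2 + 0 − 17 − 1) / 2 = 0.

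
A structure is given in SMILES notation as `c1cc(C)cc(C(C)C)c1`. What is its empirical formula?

Atom tally by fragment:
  benzene ring core → C:6 H:6
  (− 2 ring H displaced by substituents)
  + CH3 → C:1 H:3
  + CH(CH3)2 → C:3 H:7
Element totals:
  C: 10
  H: 14
Molecular formula: C10H14.
gcd of subscripts = 2; dividing each by 2:
  C: 10/2 = 5
  H: 14/2 = 7

C5H7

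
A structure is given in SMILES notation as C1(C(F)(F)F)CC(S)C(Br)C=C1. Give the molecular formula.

Atom tally by fragment:
  cyclohexene ring core → C:6 H:10
  (− 3 ring H displaced by substituents)
  + CF3 → C:1 F:3
  + SH → S:1 H:1
  + Br → Br:1
Element totals:
  C: 7
  H: 8
  Br: 1
  F: 3
  S: 1

C7H8BrF3S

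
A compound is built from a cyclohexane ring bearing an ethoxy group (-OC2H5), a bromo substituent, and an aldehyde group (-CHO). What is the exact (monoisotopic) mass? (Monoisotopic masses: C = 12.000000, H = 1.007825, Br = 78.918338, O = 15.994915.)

Atom tally by fragment:
  cyclohexane ring core → C:6 H:12
  (− 3 ring H displaced by substituents)
  + OC2H5 → C:2 H:5 O:1
  + Br → Br:1
  + CHO → C:1 H:1 O:1
Element totals:
  C: 9
  H: 15
  Br: 1
  O: 2
Molecular formula: C9H15BrO2.
  M = 9(12.0) + 15(1.007825) + 78.918338 + 2(15.994915)
    = 108.000000 + 15.117375 + 78.918338 + 31.989830 = 234.025543

234.0255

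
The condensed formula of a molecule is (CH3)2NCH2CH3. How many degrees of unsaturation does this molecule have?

Element totals:
  C: 4
  H: 11
  N: 1
Molecular formula: C4H11N.
DoU = (2C + 2 + N − H − X) / 2 = (2·4 + 2 + 1 − 11 − 0) / 2 = 0.

0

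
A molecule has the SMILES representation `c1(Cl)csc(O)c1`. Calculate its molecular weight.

Atom tally by fragment:
  thiophene ring core → C:4 H:4 S:1
  (− 2 ring H displaced by substituents)
  + Cl → Cl:1
  + OH → O:1 H:1
Element totals:
  C: 4
  H: 3
  Cl: 1
  O: 1
  S: 1
Molecular formula: C4H3ClOS.
  M = 4(12.011) + 3(1.008) + 35.45 + 15.999 + 32.06
    = 48.044 + 3.024 + 35.450 + 15.999 + 32.060 = 134.577

134.58 g/mol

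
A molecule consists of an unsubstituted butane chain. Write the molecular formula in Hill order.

Atom tally by fragment:
  CH3 → C:1 H:3
  CH2 → C:1 H:2
  CH2 → C:1 H:2
  CH3 → C:1 H:3
Element totals:
  C: 4
  H: 10

C4H10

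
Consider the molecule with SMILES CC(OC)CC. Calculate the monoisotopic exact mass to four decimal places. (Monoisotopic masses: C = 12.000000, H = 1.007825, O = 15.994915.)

Atom tally by fragment:
  CH3 → C:1 H:3
  CH(OCH3) → C:2 H:4 O:1
  CH2 → C:1 H:2
  CH3 → C:1 H:3
Element totals:
  C: 5
  H: 12
  O: 1
Molecular formula: C5H12O.
  M = 5(12.0) + 12(1.007825) + 15.994915
    = 60.000000 + 12.093900 + 15.994915 = 88.088815

88.0888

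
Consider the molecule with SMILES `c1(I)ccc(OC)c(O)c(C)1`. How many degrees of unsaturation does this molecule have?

Atom tally by fragment:
  benzene ring core → C:6 H:6
  (− 4 ring H displaced by substituents)
  + I → I:1
  + OCH3 → C:1 H:3 O:1
  + OH → O:1 H:1
  + CH3 → C:1 H:3
Element totals:
  C: 8
  H: 9
  I: 1
  O: 2
Molecular formula: C8H9IO2.
DoU = (2C + 2 + N − H − X) / 2 = (2·8 + 2 + 0 − 9 − 1) / 2 = 4.

4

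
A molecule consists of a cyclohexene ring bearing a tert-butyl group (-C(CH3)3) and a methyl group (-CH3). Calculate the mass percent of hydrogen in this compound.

Atom tally by fragment:
  cyclohexene ring core → C:6 H:10
  (− 2 ring H displaced by substituents)
  + C(CH3)3 → C:4 H:9
  + CH3 → C:1 H:3
Element totals:
  C: 11
  H: 20
Molecular formula: C11H20.
Molar mass = 152.281 g/mol.
Mass from H: 20 × 1.008 = 20.160 g/mol.
%H = 20.160 / 152.281 × 100 = 13.24%.

13.24%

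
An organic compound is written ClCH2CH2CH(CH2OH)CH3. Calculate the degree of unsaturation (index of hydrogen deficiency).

Atom tally by fragment:
  ClCH2 → C:1 H:2 Cl:1
  CH2 → C:1 H:2
  CH(CH2OH) → C:2 H:4 O:1
  CH3 → C:1 H:3
Element totals:
  C: 5
  H: 11
  Cl: 1
  O: 1
Molecular formula: C5H11ClO.
DoU = (2C + 2 + N − H − X) / 2 = (2·5 + 2 + 0 − 11 − 1) / 2 = 0.

0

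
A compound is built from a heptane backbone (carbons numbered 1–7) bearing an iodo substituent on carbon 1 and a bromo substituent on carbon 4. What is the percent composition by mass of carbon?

Atom tally by fragment:
  ICH2 → C:1 H:2 I:1
  CH2 → C:1 H:2
  CH2 → C:1 H:2
  CH(Br) → C:1 H:1 Br:1
  CH2 → C:1 H:2
  CH2 → C:1 H:2
  CH3 → C:1 H:3
Element totals:
  C: 7
  H: 14
  Br: 1
  I: 1
Molecular formula: C7H14BrI.
Molar mass = 304.997 g/mol.
Mass from C: 7 × 12.011 = 84.077 g/mol.
%C = 84.077 / 304.997 × 100 = 27.57%.

27.57%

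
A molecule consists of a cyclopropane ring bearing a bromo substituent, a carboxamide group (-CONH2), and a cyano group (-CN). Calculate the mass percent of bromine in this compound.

42.27%

Atom tally by fragment:
  cyclopropane ring core → C:3 H:6
  (− 3 ring H displaced by substituents)
  + Br → Br:1
  + CONH2 → C:1 H:2 O:1 N:1
  + CN → C:1 N:1
Element totals:
  C: 5
  H: 5
  Br: 1
  N: 2
  O: 1
Molecular formula: C5H5BrN2O.
Molar mass = 189.012 g/mol.
Mass from Br: 1 × 79.904 = 79.904 g/mol.
%Br = 79.904 / 189.012 × 100 = 42.27%.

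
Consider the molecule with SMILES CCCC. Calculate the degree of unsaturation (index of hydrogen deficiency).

Atom tally by fragment:
  CH3 → C:1 H:3
  CH2 → C:1 H:2
  CH2 → C:1 H:2
  CH3 → C:1 H:3
Element totals:
  C: 4
  H: 10
Molecular formula: C4H10.
DoU = (2C + 2 + N − H − X) / 2 = (2·4 + 2 + 0 − 10 − 0) / 2 = 0.

0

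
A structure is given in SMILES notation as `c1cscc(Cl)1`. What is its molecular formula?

Atom tally by fragment:
  thiophene ring core → C:4 H:4 S:1
  (− 1 ring H displaced by substituents)
  + Cl → Cl:1
Element totals:
  C: 4
  H: 3
  Cl: 1
  S: 1

C4H3ClS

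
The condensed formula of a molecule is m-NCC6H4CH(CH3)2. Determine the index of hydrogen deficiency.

Atom tally by fragment:
  benzene ring core → C:6 H:6
  (− 2 ring H displaced by substituents)
  + CN → C:1 N:1
  + CH(CH3)2 → C:3 H:7
Element totals:
  C: 10
  H: 11
  N: 1
Molecular formula: C10H11N.
DoU = (2C + 2 + N − H − X) / 2 = (2·10 + 2 + 1 − 11 − 0) / 2 = 6.

6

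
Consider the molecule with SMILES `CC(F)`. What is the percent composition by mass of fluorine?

39.53%

Atom tally by fragment:
  CH3 → C:1 H:3
  CH2F → C:1 H:2 F:1
Element totals:
  C: 2
  H: 5
  F: 1
Molecular formula: C2H5F.
Molar mass = 48.060 g/mol.
Mass from F: 1 × 18.998 = 18.998 g/mol.
%F = 18.998 / 48.060 × 100 = 39.53%.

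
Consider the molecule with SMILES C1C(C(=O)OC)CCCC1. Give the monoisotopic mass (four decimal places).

142.0994

Atom tally by fragment:
  cyclohexane ring core → C:6 H:12
  (− 1 ring H displaced by substituents)
  + COOCH3 → C:2 H:3 O:2
Element totals:
  C: 8
  H: 14
  O: 2
Molecular formula: C8H14O2.
  M = 8(12.0) + 14(1.007825) + 2(15.994915)
    = 96.000000 + 14.109550 + 31.989830 = 142.099380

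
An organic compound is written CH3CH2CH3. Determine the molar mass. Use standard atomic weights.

Atom tally by fragment:
  CH3 → C:1 H:3
  CH2 → C:1 H:2
  CH3 → C:1 H:3
Element totals:
  C: 3
  H: 8
Molecular formula: C3H8.
  M = 3(12.011) + 8(1.008)
    = 36.033 + 8.064 = 44.097

44.10 g/mol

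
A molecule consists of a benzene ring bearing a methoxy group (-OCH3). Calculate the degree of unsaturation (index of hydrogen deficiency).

4

Atom tally by fragment:
  benzene ring core → C:6 H:6
  (− 1 ring H displaced by substituents)
  + OCH3 → C:1 H:3 O:1
Element totals:
  C: 7
  H: 8
  O: 1
Molecular formula: C7H8O.
DoU = (2C + 2 + N − H − X) / 2 = (2·7 + 2 + 0 − 8 − 0) / 2 = 4.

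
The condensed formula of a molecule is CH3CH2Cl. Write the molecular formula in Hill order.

C2H5Cl

Atom tally by fragment:
  CH3 → C:1 H:3
  CH2Cl → C:1 H:2 Cl:1
Element totals:
  C: 2
  H: 5
  Cl: 1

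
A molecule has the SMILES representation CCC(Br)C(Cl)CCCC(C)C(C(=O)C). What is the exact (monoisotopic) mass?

Atom tally by fragment:
  CH3 → C:1 H:3
  CH2 → C:1 H:2
  CH(Br) → C:1 H:1 Br:1
  CH(Cl) → C:1 H:1 Cl:1
  CH2 → C:1 H:2
  CH2 → C:1 H:2
  CH2 → C:1 H:2
  CH(CH3) → C:2 H:4
  CH2COCH3 → C:3 H:5 O:1
Element totals:
  C: 12
  H: 22
  Br: 1
  Cl: 1
  O: 1
Molecular formula: C12H22BrClO.
  M = 12(12.0) + 22(1.007825) + 78.918338 + 34.968853 + 15.994915
    = 144.000000 + 22.172150 + 78.918338 + 34.968853 + 15.994915 = 296.054256

296.0543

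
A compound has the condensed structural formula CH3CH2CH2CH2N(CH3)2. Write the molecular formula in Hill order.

C6H15N

Element totals:
  C: 6
  H: 15
  N: 1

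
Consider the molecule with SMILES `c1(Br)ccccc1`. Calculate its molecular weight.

157.01 g/mol

Atom tally by fragment:
  benzene ring core → C:6 H:6
  (− 1 ring H displaced by substituents)
  + Br → Br:1
Element totals:
  C: 6
  H: 5
  Br: 1
Molecular formula: C6H5Br.
  M = 6(12.011) + 5(1.008) + 79.904
    = 72.066 + 5.040 + 79.904 = 157.010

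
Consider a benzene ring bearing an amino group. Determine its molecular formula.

Atom tally by fragment:
  benzene ring core → C:6 H:6
  (− 1 ring H displaced by substituents)
  + NH2 → N:1 H:2
Element totals:
  C: 6
  H: 7
  N: 1

C6H7N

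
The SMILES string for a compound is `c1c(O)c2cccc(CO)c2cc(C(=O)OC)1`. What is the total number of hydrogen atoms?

12

Atom tally by fragment:
  naphthalene ring system core → C:10 H:8
  (− 3 ring H displaced by substituents)
  + OH → O:1 H:1
  + CH2OH → C:1 H:3 O:1
  + COOCH3 → C:2 H:3 O:2
Element totals:
  C: 13
  H: 12
  O: 4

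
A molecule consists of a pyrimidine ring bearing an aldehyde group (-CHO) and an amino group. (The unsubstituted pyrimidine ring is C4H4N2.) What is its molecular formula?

Atom tally by fragment:
  pyrimidine ring core → C:4 H:4 N:2
  (− 2 ring H displaced by substituents)
  + CHO → C:1 H:1 O:1
  + NH2 → N:1 H:2
Element totals:
  C: 5
  H: 5
  N: 3
  O: 1

C5H5N3O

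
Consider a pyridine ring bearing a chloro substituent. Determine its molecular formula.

Atom tally by fragment:
  pyridine ring core → C:5 H:5 N:1
  (− 1 ring H displaced by substituents)
  + Cl → Cl:1
Element totals:
  C: 5
  H: 4
  Cl: 1
  N: 1

C5H4ClN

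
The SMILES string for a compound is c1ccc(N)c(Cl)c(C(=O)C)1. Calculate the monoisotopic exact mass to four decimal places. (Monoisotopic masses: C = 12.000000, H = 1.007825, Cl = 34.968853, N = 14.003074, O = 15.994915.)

Atom tally by fragment:
  benzene ring core → C:6 H:6
  (− 3 ring H displaced by substituents)
  + NH2 → N:1 H:2
  + Cl → Cl:1
  + COCH3 → C:2 H:3 O:1
Element totals:
  C: 8
  H: 8
  Cl: 1
  N: 1
  O: 1
Molecular formula: C8H8ClNO.
  M = 8(12.0) + 8(1.007825) + 34.968853 + 14.003074 + 15.994915
    = 96.000000 + 8.062600 + 34.968853 + 14.003074 + 15.994915 = 169.029442

169.0294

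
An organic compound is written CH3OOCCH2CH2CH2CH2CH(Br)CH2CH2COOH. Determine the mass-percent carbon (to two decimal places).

42.72%

Element totals:
  C: 10
  H: 17
  Br: 1
  O: 4
Molecular formula: C10H17BrO4.
Molar mass = 281.146 g/mol.
Mass from C: 10 × 12.011 = 120.110 g/mol.
%C = 120.110 / 281.146 × 100 = 42.72%.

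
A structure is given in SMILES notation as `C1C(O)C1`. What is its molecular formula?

Atom tally by fragment:
  cyclopropane ring core → C:3 H:6
  (− 1 ring H displaced by substituents)
  + OH → O:1 H:1
Element totals:
  C: 3
  H: 6
  O: 1

C3H6O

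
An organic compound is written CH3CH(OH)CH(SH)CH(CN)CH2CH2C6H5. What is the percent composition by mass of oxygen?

6.80%

Element totals:
  C: 13
  H: 17
  N: 1
  O: 1
  S: 1
Molecular formula: C13H17NOS.
Molar mass = 235.345 g/mol.
Mass from O: 1 × 15.999 = 15.999 g/mol.
%O = 15.999 / 235.345 × 100 = 6.80%.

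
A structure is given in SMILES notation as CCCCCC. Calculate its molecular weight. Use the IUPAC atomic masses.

86.18 g/mol

Atom tally by fragment:
  CH3 → C:1 H:3
  CH2 → C:1 H:2
  CH2 → C:1 H:2
  CH2 → C:1 H:2
  CH2 → C:1 H:2
  CH3 → C:1 H:3
Element totals:
  C: 6
  H: 14
Molecular formula: C6H14.
  M = 6(12.011) + 14(1.008)
    = 72.066 + 14.112 = 86.178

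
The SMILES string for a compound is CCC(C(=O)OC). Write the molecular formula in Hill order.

C5H10O2

Atom tally by fragment:
  CH3 → C:1 H:3
  CH2 → C:1 H:2
  CH2COOCH3 → C:3 H:5 O:2
Element totals:
  C: 5
  H: 10
  O: 2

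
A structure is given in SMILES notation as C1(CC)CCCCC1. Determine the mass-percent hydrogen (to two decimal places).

14.37%

Atom tally by fragment:
  cyclohexane ring core → C:6 H:12
  (− 1 ring H displaced by substituents)
  + C2H5 → C:2 H:5
Element totals:
  C: 8
  H: 16
Molecular formula: C8H16.
Molar mass = 112.216 g/mol.
Mass from H: 16 × 1.008 = 16.128 g/mol.
%H = 16.128 / 112.216 × 100 = 14.37%.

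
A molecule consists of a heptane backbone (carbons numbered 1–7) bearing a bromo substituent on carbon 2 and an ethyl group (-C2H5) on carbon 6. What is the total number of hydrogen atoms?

Atom tally by fragment:
  CH3 → C:1 H:3
  CH(Br) → C:1 H:1 Br:1
  CH2 → C:1 H:2
  CH2 → C:1 H:2
  CH2 → C:1 H:2
  CH(C2H5) → C:3 H:6
  CH3 → C:1 H:3
Element totals:
  C: 9
  H: 19
  Br: 1

19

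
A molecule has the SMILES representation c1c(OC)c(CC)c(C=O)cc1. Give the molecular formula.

Atom tally by fragment:
  benzene ring core → C:6 H:6
  (− 3 ring H displaced by substituents)
  + OCH3 → C:1 H:3 O:1
  + C2H5 → C:2 H:5
  + CHO → C:1 H:1 O:1
Element totals:
  C: 10
  H: 12
  O: 2

C10H12O2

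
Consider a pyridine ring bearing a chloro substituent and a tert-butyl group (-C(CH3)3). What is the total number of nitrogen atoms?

1

Atom tally by fragment:
  pyridine ring core → C:5 H:5 N:1
  (− 2 ring H displaced by substituents)
  + Cl → Cl:1
  + C(CH3)3 → C:4 H:9
Element totals:
  C: 9
  H: 12
  Cl: 1
  N: 1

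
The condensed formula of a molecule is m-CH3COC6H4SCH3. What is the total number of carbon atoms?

Element totals:
  C: 9
  H: 10
  O: 1
  S: 1

9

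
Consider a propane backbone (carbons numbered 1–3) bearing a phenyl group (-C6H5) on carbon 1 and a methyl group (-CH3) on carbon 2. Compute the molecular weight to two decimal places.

134.22 g/mol

Atom tally by fragment:
  C6H5CH2 → C:7 H:7
  CH(CH3) → C:2 H:4
  CH3 → C:1 H:3
Element totals:
  C: 10
  H: 14
Molecular formula: C10H14.
  M = 10(12.011) + 14(1.008)
    = 120.110 + 14.112 = 134.222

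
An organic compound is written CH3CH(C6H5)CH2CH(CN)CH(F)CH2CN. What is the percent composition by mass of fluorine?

Element totals:
  C: 14
  H: 15
  F: 1
  N: 2
Molecular formula: C14H15FN2.
Molar mass = 230.286 g/mol.
Mass from F: 1 × 18.998 = 18.998 g/mol.
%F = 18.998 / 230.286 × 100 = 8.25%.

8.25%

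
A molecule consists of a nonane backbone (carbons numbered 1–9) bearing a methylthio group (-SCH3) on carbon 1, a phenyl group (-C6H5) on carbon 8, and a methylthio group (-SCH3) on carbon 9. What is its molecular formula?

Atom tally by fragment:
  CH3SCH2 → C:2 H:5 S:1
  CH2 → C:1 H:2
  CH2 → C:1 H:2
  CH2 → C:1 H:2
  CH2 → C:1 H:2
  CH2 → C:1 H:2
  CH2 → C:1 H:2
  CH(C6H5) → C:7 H:6
  CH2SCH3 → C:2 H:5 S:1
Element totals:
  C: 17
  H: 28
  S: 2

C17H28S2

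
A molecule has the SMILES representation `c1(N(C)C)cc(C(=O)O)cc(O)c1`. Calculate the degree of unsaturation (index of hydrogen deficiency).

Atom tally by fragment:
  benzene ring core → C:6 H:6
  (− 3 ring H displaced by substituents)
  + N(CH3)2 → N:1 C:2 H:6
  + COOH → C:1 H:1 O:2
  + OH → O:1 H:1
Element totals:
  C: 9
  H: 11
  N: 1
  O: 3
Molecular formula: C9H11NO3.
DoU = (2C + 2 + N − H − X) / 2 = (2·9 + 2 + 1 − 11 − 0) / 2 = 5.

5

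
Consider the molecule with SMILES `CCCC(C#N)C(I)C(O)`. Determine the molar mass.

Atom tally by fragment:
  CH3 → C:1 H:3
  CH2 → C:1 H:2
  CH2 → C:1 H:2
  CH(CN) → C:2 H:1 N:1
  CH(I) → C:1 H:1 I:1
  CH2OH → C:1 H:3 O:1
Element totals:
  C: 7
  H: 12
  I: 1
  N: 1
  O: 1
Molecular formula: C7H12INO.
  M = 7(12.011) + 12(1.008) + 126.904 + 14.007 + 15.999
    = 84.077 + 12.096 + 126.904 + 14.007 + 15.999 = 253.083

253.08 g/mol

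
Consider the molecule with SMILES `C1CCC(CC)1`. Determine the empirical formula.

CH2

Atom tally by fragment:
  cyclobutane ring core → C:4 H:8
  (− 1 ring H displaced by substituents)
  + C2H5 → C:2 H:5
Element totals:
  C: 6
  H: 12
Molecular formula: C6H12.
gcd of subscripts = 6; dividing each by 6:
  C: 6/6 = 1
  H: 12/6 = 2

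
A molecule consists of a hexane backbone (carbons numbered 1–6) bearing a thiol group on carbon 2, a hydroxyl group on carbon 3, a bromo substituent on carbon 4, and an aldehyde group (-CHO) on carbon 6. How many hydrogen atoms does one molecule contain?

13

Atom tally by fragment:
  CH3 → C:1 H:3
  CH(SH) → C:1 H:2 S:1
  CH(OH) → C:1 H:2 O:1
  CH(Br) → C:1 H:1 Br:1
  CH2 → C:1 H:2
  CH2CHO → C:2 H:3 O:1
Element totals:
  C: 7
  H: 13
  Br: 1
  O: 2
  S: 1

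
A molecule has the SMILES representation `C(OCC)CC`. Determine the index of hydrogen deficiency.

Atom tally by fragment:
  C2H5OCH2 → C:3 H:7 O:1
  CH2 → C:1 H:2
  CH3 → C:1 H:3
Element totals:
  C: 5
  H: 12
  O: 1
Molecular formula: C5H12O.
DoU = (2C + 2 + N − H − X) / 2 = (2·5 + 2 + 0 − 12 − 0) / 2 = 0.

0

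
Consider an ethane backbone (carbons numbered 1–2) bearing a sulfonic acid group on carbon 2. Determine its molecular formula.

C2H6O3S

Atom tally by fragment:
  CH3 → C:1 H:3
  CH2SO3H → C:1 H:3 S:1 O:3
Element totals:
  C: 2
  H: 6
  O: 3
  S: 1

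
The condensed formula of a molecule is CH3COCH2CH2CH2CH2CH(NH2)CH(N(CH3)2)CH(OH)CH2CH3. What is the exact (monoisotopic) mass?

244.2151

Atom tally by fragment:
  CH3COCH2 → C:3 H:5 O:1
  CH2 → C:1 H:2
  CH2 → C:1 H:2
  CH2 → C:1 H:2
  CH(NH2) → C:1 H:3 N:1
  CH(N(CH3)2) → C:3 H:7 N:1
  CH(OH) → C:1 H:2 O:1
  CH2 → C:1 H:2
  CH3 → C:1 H:3
Element totals:
  C: 13
  H: 28
  N: 2
  O: 2
Molecular formula: C13H28N2O2.
  M = 13(12.0) + 28(1.007825) + 2(14.003074) + 2(15.994915)
    = 156.000000 + 28.219100 + 28.006148 + 31.989830 = 244.215078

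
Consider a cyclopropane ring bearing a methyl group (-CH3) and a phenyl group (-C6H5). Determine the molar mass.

Atom tally by fragment:
  cyclopropane ring core → C:3 H:6
  (− 2 ring H displaced by substituents)
  + CH3 → C:1 H:3
  + C6H5 → C:6 H:5
Element totals:
  C: 10
  H: 12
Molecular formula: C10H12.
  M = 10(12.011) + 12(1.008)
    = 120.110 + 12.096 = 132.206

132.21 g/mol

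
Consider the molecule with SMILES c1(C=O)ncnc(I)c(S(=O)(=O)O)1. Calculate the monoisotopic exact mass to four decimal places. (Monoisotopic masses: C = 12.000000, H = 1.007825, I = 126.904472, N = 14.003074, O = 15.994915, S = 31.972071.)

Atom tally by fragment:
  pyrimidine ring core → C:4 H:4 N:2
  (− 3 ring H displaced by substituents)
  + CHO → C:1 H:1 O:1
  + I → I:1
  + SO3H → S:1 O:3 H:1
Element totals:
  C: 5
  H: 3
  I: 1
  N: 2
  O: 4
  S: 1
Molecular formula: C5H3IN2O4S.
  M = 5(12.0) + 3(1.007825) + 126.904472 + 2(14.003074) + 4(15.994915) + 31.972071
    = 60.000000 + 3.023475 + 126.904472 + 28.006148 + 63.979660 + 31.972071 = 313.885826

313.8858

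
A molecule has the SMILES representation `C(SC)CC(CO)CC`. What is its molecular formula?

C7H16OS

Atom tally by fragment:
  CH3SCH2 → C:2 H:5 S:1
  CH2 → C:1 H:2
  CH(CH2OH) → C:2 H:4 O:1
  CH2 → C:1 H:2
  CH3 → C:1 H:3
Element totals:
  C: 7
  H: 16
  O: 1
  S: 1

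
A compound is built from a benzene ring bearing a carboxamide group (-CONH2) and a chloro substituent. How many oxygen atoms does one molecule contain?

1

Atom tally by fragment:
  benzene ring core → C:6 H:6
  (− 2 ring H displaced by substituents)
  + CONH2 → C:1 H:2 O:1 N:1
  + Cl → Cl:1
Element totals:
  C: 7
  H: 6
  Cl: 1
  N: 1
  O: 1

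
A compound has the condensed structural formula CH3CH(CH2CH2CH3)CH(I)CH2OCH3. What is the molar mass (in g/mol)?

256.13 g/mol

Atom tally by fragment:
  CH3 → C:1 H:3
  CH(CH2CH2CH3) → C:4 H:8
  CH(I) → C:1 H:1 I:1
  CH2OCH3 → C:2 H:5 O:1
Element totals:
  C: 8
  H: 17
  I: 1
  O: 1
Molecular formula: C8H17IO.
  M = 8(12.011) + 17(1.008) + 126.904 + 15.999
    = 96.088 + 17.136 + 126.904 + 15.999 = 256.127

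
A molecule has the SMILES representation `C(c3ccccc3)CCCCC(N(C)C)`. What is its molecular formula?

C14H23N

Atom tally by fragment:
  C6H5CH2 → C:7 H:7
  CH2 → C:1 H:2
  CH2 → C:1 H:2
  CH2 → C:1 H:2
  CH2 → C:1 H:2
  CH2N(CH3)2 → C:3 H:8 N:1
Element totals:
  C: 14
  H: 23
  N: 1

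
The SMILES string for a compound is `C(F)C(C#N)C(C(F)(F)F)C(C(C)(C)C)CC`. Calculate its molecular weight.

Atom tally by fragment:
  FCH2 → C:1 H:2 F:1
  CH(CN) → C:2 H:1 N:1
  CH(CF3) → C:2 H:1 F:3
  CH(C(CH3)3) → C:5 H:10
  CH2 → C:1 H:2
  CH3 → C:1 H:3
Element totals:
  C: 12
  H: 19
  F: 4
  N: 1
Molecular formula: C12H19F4N.
  M = 12(12.011) + 19(1.008) + 4(18.998) + 14.007
    = 144.132 + 19.152 + 75.992 + 14.007 = 253.283

253.28 g/mol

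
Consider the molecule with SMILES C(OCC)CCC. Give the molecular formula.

C6H14O

Atom tally by fragment:
  C2H5OCH2 → C:3 H:7 O:1
  CH2 → C:1 H:2
  CH2 → C:1 H:2
  CH3 → C:1 H:3
Element totals:
  C: 6
  H: 14
  O: 1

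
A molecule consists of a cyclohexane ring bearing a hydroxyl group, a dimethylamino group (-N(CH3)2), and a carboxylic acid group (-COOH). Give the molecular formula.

Atom tally by fragment:
  cyclohexane ring core → C:6 H:12
  (− 3 ring H displaced by substituents)
  + OH → O:1 H:1
  + N(CH3)2 → N:1 C:2 H:6
  + COOH → C:1 H:1 O:2
Element totals:
  C: 9
  H: 17
  N: 1
  O: 3

C9H17NO3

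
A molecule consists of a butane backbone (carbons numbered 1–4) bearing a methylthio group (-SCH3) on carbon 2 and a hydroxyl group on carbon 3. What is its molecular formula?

C5H12OS

Atom tally by fragment:
  CH3 → C:1 H:3
  CH(SCH3) → C:2 H:4 S:1
  CH(OH) → C:1 H:2 O:1
  CH3 → C:1 H:3
Element totals:
  C: 5
  H: 12
  O: 1
  S: 1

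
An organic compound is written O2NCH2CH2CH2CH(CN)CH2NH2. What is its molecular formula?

Atom tally by fragment:
  O2NCH2 → C:1 H:2 N:1 O:2
  CH2 → C:1 H:2
  CH2 → C:1 H:2
  CH(CN) → C:2 H:1 N:1
  CH2NH2 → C:1 H:4 N:1
Element totals:
  C: 6
  H: 11
  N: 3
  O: 2

C6H11N3O2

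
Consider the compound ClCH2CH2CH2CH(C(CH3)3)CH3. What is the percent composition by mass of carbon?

66.44%

Element totals:
  C: 9
  H: 19
  Cl: 1
Molecular formula: C9H19Cl.
Molar mass = 162.701 g/mol.
Mass from C: 9 × 12.011 = 108.099 g/mol.
%C = 108.099 / 162.701 × 100 = 66.44%.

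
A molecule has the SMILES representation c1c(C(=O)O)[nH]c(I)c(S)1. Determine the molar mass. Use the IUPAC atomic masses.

Atom tally by fragment:
  pyrrole ring core → C:4 H:5 N:1
  (− 3 ring H displaced by substituents)
  + COOH → C:1 H:1 O:2
  + I → I:1
  + SH → S:1 H:1
Element totals:
  C: 5
  H: 4
  I: 1
  N: 1
  O: 2
  S: 1
Molecular formula: C5H4INO2S.
  M = 5(12.011) + 4(1.008) + 126.904 + 14.007 + 2(15.999) + 32.06
    = 60.055 + 4.032 + 126.904 + 14.007 + 31.998 + 32.060 = 269.056

269.06 g/mol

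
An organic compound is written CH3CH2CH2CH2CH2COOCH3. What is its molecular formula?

C7H14O2

Element totals:
  C: 7
  H: 14
  O: 2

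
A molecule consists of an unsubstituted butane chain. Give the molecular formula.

C4H10

Atom tally by fragment:
  CH3 → C:1 H:3
  CH2 → C:1 H:2
  CH2 → C:1 H:2
  CH3 → C:1 H:3
Element totals:
  C: 4
  H: 10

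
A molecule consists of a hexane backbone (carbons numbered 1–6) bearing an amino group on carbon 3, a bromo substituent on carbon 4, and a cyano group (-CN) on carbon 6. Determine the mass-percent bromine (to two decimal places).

Atom tally by fragment:
  CH3 → C:1 H:3
  CH2 → C:1 H:2
  CH(NH2) → C:1 H:3 N:1
  CH(Br) → C:1 H:1 Br:1
  CH2 → C:1 H:2
  CH2CN → C:2 H:2 N:1
Element totals:
  C: 7
  H: 13
  Br: 1
  N: 2
Molecular formula: C7H13BrN2.
Molar mass = 205.099 g/mol.
Mass from Br: 1 × 79.904 = 79.904 g/mol.
%Br = 79.904 / 205.099 × 100 = 38.96%.

38.96%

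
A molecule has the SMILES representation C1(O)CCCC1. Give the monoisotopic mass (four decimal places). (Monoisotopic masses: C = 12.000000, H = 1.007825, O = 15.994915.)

Atom tally by fragment:
  cyclopentane ring core → C:5 H:10
  (− 1 ring H displaced by substituents)
  + OH → O:1 H:1
Element totals:
  C: 5
  H: 10
  O: 1
Molecular formula: C5H10O.
  M = 5(12.0) + 10(1.007825) + 15.994915
    = 60.000000 + 10.078250 + 15.994915 = 86.073165

86.0732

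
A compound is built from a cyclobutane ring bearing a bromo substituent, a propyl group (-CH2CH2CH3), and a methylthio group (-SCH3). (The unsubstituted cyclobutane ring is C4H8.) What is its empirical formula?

Atom tally by fragment:
  cyclobutane ring core → C:4 H:8
  (− 3 ring H displaced by substituents)
  + Br → Br:1
  + CH2CH2CH3 → C:3 H:7
  + SCH3 → C:1 H:3 S:1
Element totals:
  C: 8
  H: 15
  Br: 1
  S: 1
Molecular formula: C8H15BrS.
gcd of subscripts (1, 8, 15, 1) = 1, so the empirical formula equals the molecular formula.

C8H15BrS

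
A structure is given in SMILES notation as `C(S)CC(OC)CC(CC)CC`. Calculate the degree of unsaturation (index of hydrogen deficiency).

0

Atom tally by fragment:
  HSCH2 → C:1 H:3 S:1
  CH2 → C:1 H:2
  CH(OCH3) → C:2 H:4 O:1
  CH2 → C:1 H:2
  CH(C2H5) → C:3 H:6
  CH2 → C:1 H:2
  CH3 → C:1 H:3
Element totals:
  C: 10
  H: 22
  O: 1
  S: 1
Molecular formula: C10H22OS.
DoU = (2C + 2 + N − H − X) / 2 = (2·10 + 2 + 0 − 22 − 0) / 2 = 0.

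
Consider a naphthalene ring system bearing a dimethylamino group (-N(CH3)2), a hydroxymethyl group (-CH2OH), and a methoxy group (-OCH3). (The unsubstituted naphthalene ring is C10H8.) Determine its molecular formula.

C14H17NO2

Atom tally by fragment:
  naphthalene ring system core → C:10 H:8
  (− 3 ring H displaced by substituents)
  + N(CH3)2 → N:1 C:2 H:6
  + CH2OH → C:1 H:3 O:1
  + OCH3 → C:1 H:3 O:1
Element totals:
  C: 14
  H: 17
  N: 1
  O: 2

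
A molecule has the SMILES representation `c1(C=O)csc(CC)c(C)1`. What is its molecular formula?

C8H10OS

Atom tally by fragment:
  thiophene ring core → C:4 H:4 S:1
  (− 3 ring H displaced by substituents)
  + CHO → C:1 H:1 O:1
  + C2H5 → C:2 H:5
  + CH3 → C:1 H:3
Element totals:
  C: 8
  H: 10
  O: 1
  S: 1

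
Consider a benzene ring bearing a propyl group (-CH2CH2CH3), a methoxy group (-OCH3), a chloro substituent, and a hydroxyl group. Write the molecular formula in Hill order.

Atom tally by fragment:
  benzene ring core → C:6 H:6
  (− 4 ring H displaced by substituents)
  + CH2CH2CH3 → C:3 H:7
  + OCH3 → C:1 H:3 O:1
  + Cl → Cl:1
  + OH → O:1 H:1
Element totals:
  C: 10
  H: 13
  Cl: 1
  O: 2

C10H13ClO2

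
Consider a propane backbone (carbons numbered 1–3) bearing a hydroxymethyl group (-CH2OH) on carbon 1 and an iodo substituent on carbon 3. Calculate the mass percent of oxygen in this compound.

8.00%

Atom tally by fragment:
  HOCH2CH2 → C:2 H:5 O:1
  CH2 → C:1 H:2
  CH2I → C:1 H:2 I:1
Element totals:
  C: 4
  H: 9
  I: 1
  O: 1
Molecular formula: C4H9IO.
Molar mass = 200.019 g/mol.
Mass from O: 1 × 15.999 = 15.999 g/mol.
%O = 15.999 / 200.019 × 100 = 8.00%.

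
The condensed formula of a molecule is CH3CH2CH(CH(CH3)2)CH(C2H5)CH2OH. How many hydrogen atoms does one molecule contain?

Atom tally by fragment:
  CH3 → C:1 H:3
  CH2 → C:1 H:2
  CH(CH(CH3)2) → C:4 H:8
  CH(C2H5) → C:3 H:6
  CH2OH → C:1 H:3 O:1
Element totals:
  C: 10
  H: 22
  O: 1

22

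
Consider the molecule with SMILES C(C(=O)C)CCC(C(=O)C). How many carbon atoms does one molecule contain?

8

Atom tally by fragment:
  CH3COCH2 → C:3 H:5 O:1
  CH2 → C:1 H:2
  CH2 → C:1 H:2
  CH2COCH3 → C:3 H:5 O:1
Element totals:
  C: 8
  H: 14
  O: 2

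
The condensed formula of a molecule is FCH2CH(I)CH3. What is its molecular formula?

C3H6FI

Element totals:
  C: 3
  H: 6
  F: 1
  I: 1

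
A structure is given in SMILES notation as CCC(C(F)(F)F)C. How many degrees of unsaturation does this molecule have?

Atom tally by fragment:
  CH3 → C:1 H:3
  CH2 → C:1 H:2
  CH(CF3) → C:2 H:1 F:3
  CH3 → C:1 H:3
Element totals:
  C: 5
  H: 9
  F: 3
Molecular formula: C5H9F3.
DoU = (2C + 2 + N − H − X) / 2 = (2·5 + 2 + 0 − 9 − 3) / 2 = 0.

0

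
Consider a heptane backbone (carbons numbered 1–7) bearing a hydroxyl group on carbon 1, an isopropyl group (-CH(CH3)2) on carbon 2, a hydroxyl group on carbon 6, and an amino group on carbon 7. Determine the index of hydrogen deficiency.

Atom tally by fragment:
  HOCH2 → C:1 H:3 O:1
  CH(CH(CH3)2) → C:4 H:8
  CH2 → C:1 H:2
  CH2 → C:1 H:2
  CH2 → C:1 H:2
  CH(OH) → C:1 H:2 O:1
  CH2NH2 → C:1 H:4 N:1
Element totals:
  C: 10
  H: 23
  N: 1
  O: 2
Molecular formula: C10H23NO2.
DoU = (2C + 2 + N − H − X) / 2 = (2·10 + 2 + 1 − 23 − 0) / 2 = 0.

0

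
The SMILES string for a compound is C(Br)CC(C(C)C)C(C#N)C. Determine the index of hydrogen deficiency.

Atom tally by fragment:
  BrCH2 → C:1 H:2 Br:1
  CH2 → C:1 H:2
  CH(CH(CH3)2) → C:4 H:8
  CH(CN) → C:2 H:1 N:1
  CH3 → C:1 H:3
Element totals:
  C: 9
  H: 16
  Br: 1
  N: 1
Molecular formula: C9H16BrN.
DoU = (2C + 2 + N − H − X) / 2 = (2·9 + 2 + 1 − 16 − 1) / 2 = 2.

2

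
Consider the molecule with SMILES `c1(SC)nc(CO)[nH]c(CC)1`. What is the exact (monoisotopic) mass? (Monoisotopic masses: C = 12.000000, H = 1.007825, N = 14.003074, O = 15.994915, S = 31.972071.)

172.0670

Atom tally by fragment:
  imidazole ring core → C:3 H:4 N:2
  (− 3 ring H displaced by substituents)
  + SCH3 → C:1 H:3 S:1
  + CH2OH → C:1 H:3 O:1
  + C2H5 → C:2 H:5
Element totals:
  C: 7
  H: 12
  N: 2
  O: 1
  S: 1
Molecular formula: C7H12N2OS.
  M = 7(12.0) + 12(1.007825) + 2(14.003074) + 15.994915 + 31.972071
    = 84.000000 + 12.093900 + 28.006148 + 15.994915 + 31.972071 = 172.067034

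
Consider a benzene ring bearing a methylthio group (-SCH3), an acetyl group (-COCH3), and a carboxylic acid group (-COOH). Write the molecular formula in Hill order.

Atom tally by fragment:
  benzene ring core → C:6 H:6
  (− 3 ring H displaced by substituents)
  + SCH3 → C:1 H:3 S:1
  + COCH3 → C:2 H:3 O:1
  + COOH → C:1 H:1 O:2
Element totals:
  C: 10
  H: 10
  O: 3
  S: 1

C10H10O3S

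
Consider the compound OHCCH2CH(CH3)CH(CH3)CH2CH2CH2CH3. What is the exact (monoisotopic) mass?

Element totals:
  C: 10
  H: 20
  O: 1
Molecular formula: C10H20O.
  M = 10(12.0) + 20(1.007825) + 15.994915
    = 120.000000 + 20.156500 + 15.994915 = 156.151415

156.1514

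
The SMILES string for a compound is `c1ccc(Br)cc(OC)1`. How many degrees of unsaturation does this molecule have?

Atom tally by fragment:
  benzene ring core → C:6 H:6
  (− 2 ring H displaced by substituents)
  + Br → Br:1
  + OCH3 → C:1 H:3 O:1
Element totals:
  C: 7
  H: 7
  Br: 1
  O: 1
Molecular formula: C7H7BrO.
DoU = (2C + 2 + N − H − X) / 2 = (2·7 + 2 + 0 − 7 − 1) / 2 = 4.

4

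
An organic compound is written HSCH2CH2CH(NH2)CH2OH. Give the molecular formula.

C4H11NOS

Element totals:
  C: 4
  H: 11
  N: 1
  O: 1
  S: 1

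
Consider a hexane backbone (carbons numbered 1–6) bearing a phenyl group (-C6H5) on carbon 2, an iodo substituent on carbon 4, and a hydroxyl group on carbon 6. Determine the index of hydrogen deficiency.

4

Atom tally by fragment:
  CH3 → C:1 H:3
  CH(C6H5) → C:7 H:6
  CH2 → C:1 H:2
  CH(I) → C:1 H:1 I:1
  CH2 → C:1 H:2
  CH2OH → C:1 H:3 O:1
Element totals:
  C: 12
  H: 17
  I: 1
  O: 1
Molecular formula: C12H17IO.
DoU = (2C + 2 + N − H − X) / 2 = (2·12 + 2 + 0 − 17 − 1) / 2 = 4.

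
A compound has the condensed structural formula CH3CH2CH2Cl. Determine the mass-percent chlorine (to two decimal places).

45.14%

Atom tally by fragment:
  CH3 → C:1 H:3
  CH2 → C:1 H:2
  CH2Cl → C:1 H:2 Cl:1
Element totals:
  C: 3
  H: 7
  Cl: 1
Molecular formula: C3H7Cl.
Molar mass = 78.539 g/mol.
Mass from Cl: 1 × 35.45 = 35.450 g/mol.
%Cl = 35.450 / 78.539 × 100 = 45.14%.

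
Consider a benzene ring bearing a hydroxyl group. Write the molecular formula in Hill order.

Atom tally by fragment:
  benzene ring core → C:6 H:6
  (− 1 ring H displaced by substituents)
  + OH → O:1 H:1
Element totals:
  C: 6
  H: 6
  O: 1

C6H6O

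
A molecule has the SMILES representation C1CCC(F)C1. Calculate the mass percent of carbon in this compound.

68.15%

Atom tally by fragment:
  cyclopentane ring core → C:5 H:10
  (− 1 ring H displaced by substituents)
  + F → F:1
Element totals:
  C: 5
  H: 9
  F: 1
Molecular formula: C5H9F.
Molar mass = 88.125 g/mol.
Mass from C: 5 × 12.011 = 60.055 g/mol.
%C = 60.055 / 88.125 × 100 = 68.15%.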